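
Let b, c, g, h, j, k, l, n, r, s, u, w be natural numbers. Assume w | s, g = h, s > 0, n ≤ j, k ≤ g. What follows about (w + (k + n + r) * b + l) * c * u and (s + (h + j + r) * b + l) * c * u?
(w + (k + n + r) * b + l) * c * u ≤ (s + (h + j + r) * b + l) * c * u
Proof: From w | s and s > 0, w ≤ s. g = h and k ≤ g, thus k ≤ h. Since n ≤ j, n + r ≤ j + r. From k ≤ h, k + n + r ≤ h + j + r. Then (k + n + r) * b ≤ (h + j + r) * b. w ≤ s, so w + (k + n + r) * b ≤ s + (h + j + r) * b. Then w + (k + n + r) * b + l ≤ s + (h + j + r) * b + l. Then (w + (k + n + r) * b + l) * c ≤ (s + (h + j + r) * b + l) * c. Then (w + (k + n + r) * b + l) * c * u ≤ (s + (h + j + r) * b + l) * c * u.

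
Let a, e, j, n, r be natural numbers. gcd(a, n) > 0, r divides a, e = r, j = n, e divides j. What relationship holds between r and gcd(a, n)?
r ≤ gcd(a, n)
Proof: Because e = r and e divides j, r divides j. j = n, so r divides n. Because r divides a, r divides gcd(a, n). gcd(a, n) > 0, so r ≤ gcd(a, n).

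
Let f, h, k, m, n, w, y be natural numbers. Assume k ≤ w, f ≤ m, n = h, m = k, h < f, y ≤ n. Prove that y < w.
Because n = h and y ≤ n, y ≤ h. h < f, so y < f. m = k and f ≤ m, hence f ≤ k. Because k ≤ w, f ≤ w. Because y < f, y < w.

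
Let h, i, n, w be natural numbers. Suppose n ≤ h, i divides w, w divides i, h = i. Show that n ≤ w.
i divides w and w divides i, thus i = w. h = i and n ≤ h, thus n ≤ i. From i = w, n ≤ w.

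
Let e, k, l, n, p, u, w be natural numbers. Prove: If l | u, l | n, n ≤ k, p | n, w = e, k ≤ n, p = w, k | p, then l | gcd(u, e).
k ≤ n and n ≤ k, thus k = n. k | p, so n | p. Since p | n, n = p. Because p = w, n = w. Since w = e, n = e. l | n, so l | e. l | u, so l | gcd(u, e).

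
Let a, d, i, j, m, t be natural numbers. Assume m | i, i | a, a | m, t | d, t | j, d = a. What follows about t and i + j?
t | i + j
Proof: a | m and m | i, therefore a | i. Since i | a, a = i. d = a, so d = i. Since t | d, t | i. From t | j, t | i + j.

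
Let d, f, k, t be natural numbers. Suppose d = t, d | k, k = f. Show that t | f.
Since d = t and d | k, t | k. k = f, so t | f.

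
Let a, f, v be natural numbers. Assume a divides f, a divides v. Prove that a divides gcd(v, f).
Since a divides v and a divides f, because common divisors divide the gcd, a divides gcd(v, f).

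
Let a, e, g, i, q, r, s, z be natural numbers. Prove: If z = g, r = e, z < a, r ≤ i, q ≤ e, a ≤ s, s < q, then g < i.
z = g and z < a, hence g < a. Because s < q and q ≤ e, s < e. Because a ≤ s, a < e. Since r = e and r ≤ i, e ≤ i. a < e, so a < i. Because g < a, g < i.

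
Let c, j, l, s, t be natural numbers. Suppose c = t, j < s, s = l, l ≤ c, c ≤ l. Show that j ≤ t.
Because l ≤ c and c ≤ l, l = c. Since c = t, l = t. s = l and j < s, hence j < l. Because l = t, j < t. Then j ≤ t.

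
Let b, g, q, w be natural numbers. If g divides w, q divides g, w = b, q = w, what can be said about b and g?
b = g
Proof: Because q = w and q divides g, w divides g. Since g divides w, g = w. Since w = b, g = b. Then b = g.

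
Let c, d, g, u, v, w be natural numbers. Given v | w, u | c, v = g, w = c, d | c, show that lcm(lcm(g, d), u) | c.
w = c and v | w, thus v | c. Since v = g, g | c. d | c, so lcm(g, d) | c. u | c, so lcm(lcm(g, d), u) | c.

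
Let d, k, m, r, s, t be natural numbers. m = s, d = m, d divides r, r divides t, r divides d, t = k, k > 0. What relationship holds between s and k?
s ≤ k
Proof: r divides d and d divides r, so r = d. Since r divides t, d divides t. t = k, so d divides k. Since k > 0, d ≤ k. Since d = m, m ≤ k. Since m = s, s ≤ k.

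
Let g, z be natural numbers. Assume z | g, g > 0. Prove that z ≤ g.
z | g and g > 0. By divisors are at most what they divide, z ≤ g.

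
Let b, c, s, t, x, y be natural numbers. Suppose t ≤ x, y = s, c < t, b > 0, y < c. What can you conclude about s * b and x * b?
s * b < x * b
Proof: y = s and y < c, hence s < c. c < t and t ≤ x, therefore c < x. Since s < c, s < x. Since b > 0, by multiplying by a positive, s * b < x * b.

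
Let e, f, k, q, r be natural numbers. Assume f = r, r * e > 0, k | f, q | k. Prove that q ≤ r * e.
Since f = r and k | f, k | r. Since q | k, q | r. Then q | r * e. Since r * e > 0, q ≤ r * e.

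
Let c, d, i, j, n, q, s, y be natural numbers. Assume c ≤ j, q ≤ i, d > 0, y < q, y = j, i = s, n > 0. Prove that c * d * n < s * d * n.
i = s and q ≤ i, therefore q ≤ s. y < q, so y < s. Since y = j, j < s. Since c ≤ j, c < s. Since d > 0, c * d < s * d. n > 0, so c * d * n < s * d * n.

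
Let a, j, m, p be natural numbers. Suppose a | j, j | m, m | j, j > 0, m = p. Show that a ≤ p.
j | m and m | j, therefore j = m. m = p, so j = p. a | j and j > 0, so a ≤ j. Because j = p, a ≤ p.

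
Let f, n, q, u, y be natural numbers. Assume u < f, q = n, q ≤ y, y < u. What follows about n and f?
n < f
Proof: q = n and q ≤ y, so n ≤ y. Since y < u, n < u. Since u < f, n < f.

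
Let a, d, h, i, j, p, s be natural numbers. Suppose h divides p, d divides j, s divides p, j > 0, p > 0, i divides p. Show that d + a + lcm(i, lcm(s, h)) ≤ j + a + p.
d divides j and j > 0, therefore d ≤ j. Then d + a ≤ j + a. Since s divides p and h divides p, lcm(s, h) divides p. i divides p, so lcm(i, lcm(s, h)) divides p. Since p > 0, lcm(i, lcm(s, h)) ≤ p. d + a ≤ j + a, so d + a + lcm(i, lcm(s, h)) ≤ j + a + p.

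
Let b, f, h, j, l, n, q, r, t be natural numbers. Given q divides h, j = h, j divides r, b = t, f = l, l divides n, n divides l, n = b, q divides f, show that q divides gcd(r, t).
Because j = h and j divides r, h divides r. q divides h, so q divides r. l divides n and n divides l, so l = n. f = l, so f = n. n = b, so f = b. q divides f, so q divides b. Since b = t, q divides t. Since q divides r, q divides gcd(r, t).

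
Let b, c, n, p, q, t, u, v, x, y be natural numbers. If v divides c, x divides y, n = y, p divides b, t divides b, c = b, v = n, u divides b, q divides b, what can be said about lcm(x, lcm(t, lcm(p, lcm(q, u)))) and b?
lcm(x, lcm(t, lcm(p, lcm(q, u)))) divides b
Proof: Because v = n and n = y, v = y. c = b and v divides c, so v divides b. v = y, so y divides b. Because x divides y, x divides b. q divides b and u divides b, therefore lcm(q, u) divides b. p divides b, so lcm(p, lcm(q, u)) divides b. Since t divides b, lcm(t, lcm(p, lcm(q, u))) divides b. x divides b, so lcm(x, lcm(t, lcm(p, lcm(q, u)))) divides b.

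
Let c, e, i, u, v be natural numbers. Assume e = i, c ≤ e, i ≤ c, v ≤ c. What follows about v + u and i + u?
v + u ≤ i + u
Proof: From e = i and c ≤ e, c ≤ i. Since i ≤ c, c = i. Since v ≤ c, v ≤ i. Then v + u ≤ i + u.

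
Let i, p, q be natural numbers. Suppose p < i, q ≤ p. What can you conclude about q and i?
q < i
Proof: q ≤ p and p < i. By transitivity, q < i.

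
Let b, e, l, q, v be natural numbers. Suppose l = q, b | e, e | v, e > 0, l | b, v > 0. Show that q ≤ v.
l | b and b | e, thus l | e. Because e > 0, l ≤ e. l = q, so q ≤ e. e | v and v > 0, thus e ≤ v. q ≤ e, so q ≤ v.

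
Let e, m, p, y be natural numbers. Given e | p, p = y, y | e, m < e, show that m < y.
p = y and e | p, thus e | y. y | e, so e = y. Since m < e, m < y.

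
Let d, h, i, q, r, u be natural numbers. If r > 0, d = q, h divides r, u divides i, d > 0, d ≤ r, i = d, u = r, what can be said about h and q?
h ≤ q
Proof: Because i = d and u divides i, u divides d. Since u = r, r divides d. Since d > 0, r ≤ d. d ≤ r, so r = d. Because d = q, r = q. h divides r and r > 0, hence h ≤ r. Since r = q, h ≤ q.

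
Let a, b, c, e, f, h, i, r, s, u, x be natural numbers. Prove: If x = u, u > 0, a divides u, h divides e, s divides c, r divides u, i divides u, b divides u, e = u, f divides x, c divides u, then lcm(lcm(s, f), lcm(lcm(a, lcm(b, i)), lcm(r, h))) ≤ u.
Since s divides c and c divides u, s divides u. Because x = u and f divides x, f divides u. Since s divides u, lcm(s, f) divides u. b divides u and i divides u, therefore lcm(b, i) divides u. a divides u, so lcm(a, lcm(b, i)) divides u. Because e = u and h divides e, h divides u. Since r divides u, lcm(r, h) divides u. Because lcm(a, lcm(b, i)) divides u, lcm(lcm(a, lcm(b, i)), lcm(r, h)) divides u. Since lcm(s, f) divides u, lcm(lcm(s, f), lcm(lcm(a, lcm(b, i)), lcm(r, h))) divides u. Since u > 0, lcm(lcm(s, f), lcm(lcm(a, lcm(b, i)), lcm(r, h))) ≤ u.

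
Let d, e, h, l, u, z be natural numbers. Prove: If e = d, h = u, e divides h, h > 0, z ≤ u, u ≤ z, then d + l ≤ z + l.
u ≤ z and z ≤ u, hence u = z. e divides h and h > 0, hence e ≤ h. h = u, so e ≤ u. e = d, so d ≤ u. u = z, so d ≤ z. Then d + l ≤ z + l.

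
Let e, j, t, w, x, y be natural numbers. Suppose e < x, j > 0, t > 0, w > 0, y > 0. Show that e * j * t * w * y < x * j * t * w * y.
From e < x and j > 0, by multiplying by a positive, e * j < x * j. Since t > 0, by multiplying by a positive, e * j * t < x * j * t. Since w > 0, by multiplying by a positive, e * j * t * w < x * j * t * w. From y > 0, by multiplying by a positive, e * j * t * w * y < x * j * t * w * y.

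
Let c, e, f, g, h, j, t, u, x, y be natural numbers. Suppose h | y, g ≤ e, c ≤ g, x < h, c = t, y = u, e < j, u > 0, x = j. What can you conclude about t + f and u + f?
t + f < u + f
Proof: Since c = t and c ≤ g, t ≤ g. g ≤ e, so t ≤ e. x = j and x < h, thus j < h. Since e < j, e < h. Since y = u and h | y, h | u. Since u > 0, h ≤ u. From e < h, e < u. Since t ≤ e, t < u. Then t + f < u + f.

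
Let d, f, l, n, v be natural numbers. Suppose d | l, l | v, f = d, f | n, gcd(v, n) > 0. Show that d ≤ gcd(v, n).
Since d | l and l | v, d | v. Since f = d and f | n, d | n. Because d | v, d | gcd(v, n). From gcd(v, n) > 0, d ≤ gcd(v, n).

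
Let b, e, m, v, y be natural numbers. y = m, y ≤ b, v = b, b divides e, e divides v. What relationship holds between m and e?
m ≤ e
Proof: Since v = b and e divides v, e divides b. b divides e, so b = e. y ≤ b, so y ≤ e. Since y = m, m ≤ e.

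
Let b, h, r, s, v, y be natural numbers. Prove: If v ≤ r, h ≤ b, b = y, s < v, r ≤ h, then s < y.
From v ≤ r and r ≤ h, v ≤ h. Since h ≤ b, v ≤ b. Because b = y, v ≤ y. s < v, so s < y.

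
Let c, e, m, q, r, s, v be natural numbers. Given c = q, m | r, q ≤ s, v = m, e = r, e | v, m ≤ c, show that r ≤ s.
e = r and e | v, hence r | v. Because v = m, r | m. m | r, so m = r. Because c = q and m ≤ c, m ≤ q. Since q ≤ s, m ≤ s. m = r, so r ≤ s.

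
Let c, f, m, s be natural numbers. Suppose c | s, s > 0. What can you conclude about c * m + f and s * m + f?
c * m + f ≤ s * m + f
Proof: c | s and s > 0, thus c ≤ s. Then c * m ≤ s * m. Then c * m + f ≤ s * m + f.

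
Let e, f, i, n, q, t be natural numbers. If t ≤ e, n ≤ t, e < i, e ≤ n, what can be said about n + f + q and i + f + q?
n + f + q < i + f + q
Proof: Since n ≤ t and t ≤ e, n ≤ e. e ≤ n, so e = n. Since e < i, n < i. Then n + f < i + f. Then n + f + q < i + f + q.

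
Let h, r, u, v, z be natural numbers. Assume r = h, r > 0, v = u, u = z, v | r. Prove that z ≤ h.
v = u and u = z, thus v = z. Since v | r, z | r. r > 0, so z ≤ r. Since r = h, z ≤ h.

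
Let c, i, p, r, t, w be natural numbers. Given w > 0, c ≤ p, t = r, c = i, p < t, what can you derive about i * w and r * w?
i * w < r * w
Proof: Since c = i and c ≤ p, i ≤ p. From t = r and p < t, p < r. i ≤ p, so i < r. Since w > 0, by multiplying by a positive, i * w < r * w.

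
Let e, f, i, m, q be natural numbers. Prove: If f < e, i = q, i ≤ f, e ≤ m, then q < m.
i ≤ f and f < e, so i < e. Since i = q, q < e. Because e ≤ m, q < m.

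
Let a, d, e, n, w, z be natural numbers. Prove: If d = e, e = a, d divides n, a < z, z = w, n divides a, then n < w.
From d = e and e = a, d = a. d divides n, so a divides n. n divides a, so a = n. Since a < z, n < z. z = w, so n < w.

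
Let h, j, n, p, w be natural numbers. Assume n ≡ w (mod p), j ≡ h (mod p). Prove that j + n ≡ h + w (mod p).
j ≡ h (mod p) and n ≡ w (mod p). By adding congruences, j + n ≡ h + w (mod p).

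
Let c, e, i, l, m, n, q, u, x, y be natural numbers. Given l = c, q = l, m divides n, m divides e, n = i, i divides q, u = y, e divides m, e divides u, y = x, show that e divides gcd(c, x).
m divides e and e divides m, so m = e. q = l and l = c, hence q = c. n = i and m divides n, hence m divides i. i divides q, so m divides q. Since q = c, m divides c. Since m = e, e divides c. u = y and e divides u, so e divides y. y = x, so e divides x. Since e divides c, e divides gcd(c, x).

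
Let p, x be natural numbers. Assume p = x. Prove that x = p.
p = x. By symmetry, x = p.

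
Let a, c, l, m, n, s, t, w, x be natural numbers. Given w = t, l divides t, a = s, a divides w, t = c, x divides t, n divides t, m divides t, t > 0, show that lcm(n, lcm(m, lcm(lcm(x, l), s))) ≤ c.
Because x divides t and l divides t, lcm(x, l) divides t. From w = t and a divides w, a divides t. Since a = s, s divides t. Since lcm(x, l) divides t, lcm(lcm(x, l), s) divides t. m divides t, so lcm(m, lcm(lcm(x, l), s)) divides t. n divides t, so lcm(n, lcm(m, lcm(lcm(x, l), s))) divides t. t > 0, so lcm(n, lcm(m, lcm(lcm(x, l), s))) ≤ t. t = c, so lcm(n, lcm(m, lcm(lcm(x, l), s))) ≤ c.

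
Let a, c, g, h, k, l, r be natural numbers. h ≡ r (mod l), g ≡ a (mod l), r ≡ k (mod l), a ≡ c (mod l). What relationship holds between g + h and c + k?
g + h ≡ c + k (mod l)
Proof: g ≡ a (mod l) and a ≡ c (mod l), thus g ≡ c (mod l). h ≡ r (mod l) and r ≡ k (mod l), thus h ≡ k (mod l). Since g ≡ c (mod l), by adding congruences, g + h ≡ c + k (mod l).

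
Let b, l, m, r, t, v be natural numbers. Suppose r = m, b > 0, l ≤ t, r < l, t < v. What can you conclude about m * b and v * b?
m * b < v * b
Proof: r < l and l ≤ t, hence r < t. Since t < v, r < v. Since r = m, m < v. b > 0, so m * b < v * b.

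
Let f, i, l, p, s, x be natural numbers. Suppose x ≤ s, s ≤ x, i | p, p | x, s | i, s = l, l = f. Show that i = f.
From x ≤ s and s ≤ x, x = s. From i | p and p | x, i | x. x = s, so i | s. Since s | i, i = s. s = l, so i = l. l = f, so i = f.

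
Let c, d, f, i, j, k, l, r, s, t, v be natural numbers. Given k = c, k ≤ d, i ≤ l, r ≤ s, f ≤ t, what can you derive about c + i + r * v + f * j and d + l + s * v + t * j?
c + i + r * v + f * j ≤ d + l + s * v + t * j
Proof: k = c and k ≤ d, thus c ≤ d. Since r ≤ s, r * v ≤ s * v. f ≤ t, therefore f * j ≤ t * j. r * v ≤ s * v, so r * v + f * j ≤ s * v + t * j. Since i ≤ l, i + r * v + f * j ≤ l + s * v + t * j. c ≤ d, so c + i + r * v + f * j ≤ d + l + s * v + t * j.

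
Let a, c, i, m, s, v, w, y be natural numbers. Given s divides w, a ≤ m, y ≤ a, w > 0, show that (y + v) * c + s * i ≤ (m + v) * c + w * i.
y ≤ a and a ≤ m, therefore y ≤ m. Then y + v ≤ m + v. By multiplying by a non-negative, (y + v) * c ≤ (m + v) * c. From s divides w and w > 0, s ≤ w. By multiplying by a non-negative, s * i ≤ w * i. (y + v) * c ≤ (m + v) * c, so (y + v) * c + s * i ≤ (m + v) * c + w * i.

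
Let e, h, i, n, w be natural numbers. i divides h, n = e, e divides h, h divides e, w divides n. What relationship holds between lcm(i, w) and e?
lcm(i, w) divides e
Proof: Because h divides e and e divides h, h = e. i divides h, so i divides e. n = e and w divides n, therefore w divides e. i divides e, so lcm(i, w) divides e.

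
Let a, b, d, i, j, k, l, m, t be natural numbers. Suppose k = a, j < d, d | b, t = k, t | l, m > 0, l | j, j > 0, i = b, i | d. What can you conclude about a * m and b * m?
a * m < b * m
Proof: Because t = k and k = a, t = a. t | l and l | j, thus t | j. j > 0, so t ≤ j. Since t = a, a ≤ j. i = b and i | d, thus b | d. From d | b, d = b. j < d, so j < b. a ≤ j, so a < b. m > 0, so a * m < b * m.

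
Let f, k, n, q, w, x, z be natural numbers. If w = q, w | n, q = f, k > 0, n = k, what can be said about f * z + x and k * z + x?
f * z + x ≤ k * z + x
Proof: w = q and w | n, therefore q | n. n = k, so q | k. Because k > 0, q ≤ k. q = f, so f ≤ k. Then f * z ≤ k * z. Then f * z + x ≤ k * z + x.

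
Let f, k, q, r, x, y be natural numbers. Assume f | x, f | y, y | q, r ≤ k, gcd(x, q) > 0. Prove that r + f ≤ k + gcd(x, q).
Because f | y and y | q, f | q. f | x, so f | gcd(x, q). gcd(x, q) > 0, so f ≤ gcd(x, q). Since r ≤ k, r + f ≤ k + gcd(x, q).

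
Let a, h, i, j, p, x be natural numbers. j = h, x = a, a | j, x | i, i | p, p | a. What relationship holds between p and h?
p | h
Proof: x | i and i | p, therefore x | p. Since x = a, a | p. Since p | a, a = p. j = h and a | j, so a | h. a = p, so p | h.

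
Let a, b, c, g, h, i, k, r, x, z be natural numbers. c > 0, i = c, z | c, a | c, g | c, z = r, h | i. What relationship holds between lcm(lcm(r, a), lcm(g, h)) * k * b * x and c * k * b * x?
lcm(lcm(r, a), lcm(g, h)) * k * b * x ≤ c * k * b * x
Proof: z = r and z | c, hence r | c. a | c, so lcm(r, a) | c. i = c and h | i, hence h | c. Since g | c, lcm(g, h) | c. lcm(r, a) | c, so lcm(lcm(r, a), lcm(g, h)) | c. c > 0, so lcm(lcm(r, a), lcm(g, h)) ≤ c. Then lcm(lcm(r, a), lcm(g, h)) * k ≤ c * k. Then lcm(lcm(r, a), lcm(g, h)) * k * b ≤ c * k * b. Then lcm(lcm(r, a), lcm(g, h)) * k * b * x ≤ c * k * b * x.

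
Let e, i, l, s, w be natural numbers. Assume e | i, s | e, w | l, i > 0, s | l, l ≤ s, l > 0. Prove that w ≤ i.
w | l and l > 0, thus w ≤ l. Because s | l and l > 0, s ≤ l. l ≤ s, so s = l. Since s | e, l | e. Because e | i, l | i. Since i > 0, l ≤ i. w ≤ l, so w ≤ i.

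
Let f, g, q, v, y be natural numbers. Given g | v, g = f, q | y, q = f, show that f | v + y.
g = f and g | v, thus f | v. q = f and q | y, thus f | y. f | v, so f | v + y.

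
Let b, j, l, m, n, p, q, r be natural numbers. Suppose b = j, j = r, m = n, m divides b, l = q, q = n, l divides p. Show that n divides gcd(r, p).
b = j and j = r, so b = r. m = n and m divides b, so n divides b. Since b = r, n divides r. From l = q and q = n, l = n. l divides p, so n divides p. n divides r, so n divides gcd(r, p).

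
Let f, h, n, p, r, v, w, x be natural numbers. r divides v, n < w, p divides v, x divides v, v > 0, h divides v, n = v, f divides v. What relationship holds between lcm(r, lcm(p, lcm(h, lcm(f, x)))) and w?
lcm(r, lcm(p, lcm(h, lcm(f, x)))) < w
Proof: Because f divides v and x divides v, lcm(f, x) divides v. Since h divides v, lcm(h, lcm(f, x)) divides v. Since p divides v, lcm(p, lcm(h, lcm(f, x))) divides v. From r divides v, lcm(r, lcm(p, lcm(h, lcm(f, x)))) divides v. Because v > 0, lcm(r, lcm(p, lcm(h, lcm(f, x)))) ≤ v. n = v and n < w, thus v < w. Since lcm(r, lcm(p, lcm(h, lcm(f, x)))) ≤ v, lcm(r, lcm(p, lcm(h, lcm(f, x)))) < w.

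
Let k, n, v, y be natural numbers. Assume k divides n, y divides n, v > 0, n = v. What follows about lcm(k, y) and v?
lcm(k, y) ≤ v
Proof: k divides n and y divides n, thus lcm(k, y) divides n. n = v, so lcm(k, y) divides v. v > 0, so lcm(k, y) ≤ v.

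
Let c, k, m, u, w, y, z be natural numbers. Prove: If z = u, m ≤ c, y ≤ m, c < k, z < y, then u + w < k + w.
z = u and z < y, hence u < y. From y ≤ m and m ≤ c, y ≤ c. c < k, so y < k. Since u < y, u < k. Then u + w < k + w.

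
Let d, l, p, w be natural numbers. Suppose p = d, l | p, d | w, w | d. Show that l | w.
Since d | w and w | d, d = w. p = d, so p = w. Since l | p, l | w.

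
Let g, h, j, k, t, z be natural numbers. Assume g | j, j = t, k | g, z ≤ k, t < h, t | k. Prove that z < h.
Since j = t and g | j, g | t. Since k | g, k | t. Since t | k, k = t. Since z ≤ k, z ≤ t. Since t < h, z < h.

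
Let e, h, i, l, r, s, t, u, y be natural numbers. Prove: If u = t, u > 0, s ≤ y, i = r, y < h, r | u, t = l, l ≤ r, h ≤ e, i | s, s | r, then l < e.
Because i = r and i | s, r | s. Since s | r, s = r. From u = t and t = l, u = l. r | u and u > 0, so r ≤ u. u = l, so r ≤ l. Since l ≤ r, r = l. From s = r, s = l. s ≤ y and y < h, therefore s < h. Since h ≤ e, s < e. s = l, so l < e.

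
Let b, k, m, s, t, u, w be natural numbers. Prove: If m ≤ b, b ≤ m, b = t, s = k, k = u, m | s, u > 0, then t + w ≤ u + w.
Since m ≤ b and b ≤ m, m = b. Since b = t, m = t. s = k and k = u, therefore s = u. m | s, so m | u. From m = t, t | u. u > 0, so t ≤ u. Then t + w ≤ u + w.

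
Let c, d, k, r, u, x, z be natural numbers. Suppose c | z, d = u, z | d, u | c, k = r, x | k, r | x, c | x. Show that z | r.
From d = u and z | d, z | u. Since u | c, z | c. Since c | z, c = z. k = r and x | k, therefore x | r. Since r | x, x = r. c | x, so c | r. c = z, so z | r.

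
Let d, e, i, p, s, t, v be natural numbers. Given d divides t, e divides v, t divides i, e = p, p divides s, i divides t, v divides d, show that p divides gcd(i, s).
Because t divides i and i divides t, t = i. Since e divides v and v divides d, e divides d. d divides t, so e divides t. t = i, so e divides i. Because e = p, p divides i. Since p divides s, p divides gcd(i, s).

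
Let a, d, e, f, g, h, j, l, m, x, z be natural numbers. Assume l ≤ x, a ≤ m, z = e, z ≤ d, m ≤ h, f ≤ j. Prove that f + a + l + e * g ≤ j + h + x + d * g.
a ≤ m and m ≤ h, hence a ≤ h. f ≤ j, so f + a ≤ j + h. l ≤ x, so f + a + l ≤ j + h + x. z = e and z ≤ d, thus e ≤ d. Then e * g ≤ d * g. f + a + l ≤ j + h + x, so f + a + l + e * g ≤ j + h + x + d * g.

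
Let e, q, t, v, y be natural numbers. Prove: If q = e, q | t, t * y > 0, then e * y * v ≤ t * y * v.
q = e and q | t, so e | t. Then e * y | t * y. t * y > 0, so e * y ≤ t * y. Then e * y * v ≤ t * y * v.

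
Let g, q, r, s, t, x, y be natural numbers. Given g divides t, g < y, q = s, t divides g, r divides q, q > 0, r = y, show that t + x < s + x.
g divides t and t divides g, hence g = t. Because r = y and r divides q, y divides q. Since q > 0, y ≤ q. g < y, so g < q. g = t, so t < q. q = s, so t < s. Then t + x < s + x.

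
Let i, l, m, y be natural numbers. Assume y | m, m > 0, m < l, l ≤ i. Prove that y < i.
Since y | m and m > 0, y ≤ m. m < l and l ≤ i, so m < i. y ≤ m, so y < i.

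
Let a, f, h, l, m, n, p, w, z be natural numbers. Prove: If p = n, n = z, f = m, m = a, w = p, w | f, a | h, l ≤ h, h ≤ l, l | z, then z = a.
From p = n and n = z, p = z. Because f = m and m = a, f = a. From w = p and w | f, p | f. Since f = a, p | a. Since p = z, z | a. Since l ≤ h and h ≤ l, l = h. l | z, so h | z. Since a | h, a | z. z | a, so z = a.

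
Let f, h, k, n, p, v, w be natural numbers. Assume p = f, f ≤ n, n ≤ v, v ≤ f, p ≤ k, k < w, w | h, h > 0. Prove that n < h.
n ≤ v and v ≤ f, so n ≤ f. Since f ≤ n, f = n. p = f, so p = n. p ≤ k, so n ≤ k. Since w | h and h > 0, w ≤ h. k < w, so k < h. Since n ≤ k, n < h.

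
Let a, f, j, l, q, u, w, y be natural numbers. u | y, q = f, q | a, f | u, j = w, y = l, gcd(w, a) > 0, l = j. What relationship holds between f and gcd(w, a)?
f ≤ gcd(w, a)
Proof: Since l = j and j = w, l = w. Since f | u and u | y, f | y. Since y = l, f | l. Since l = w, f | w. q = f and q | a, hence f | a. Since f | w, f | gcd(w, a). gcd(w, a) > 0, so f ≤ gcd(w, a).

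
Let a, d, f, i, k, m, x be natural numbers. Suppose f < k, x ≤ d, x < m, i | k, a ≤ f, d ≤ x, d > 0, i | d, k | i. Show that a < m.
d ≤ x and x ≤ d, hence d = x. i | k and k | i, therefore i = k. Because i | d, k | d. d > 0, so k ≤ d. Since f < k, f < d. d = x, so f < x. x < m, so f < m. Since a ≤ f, a < m.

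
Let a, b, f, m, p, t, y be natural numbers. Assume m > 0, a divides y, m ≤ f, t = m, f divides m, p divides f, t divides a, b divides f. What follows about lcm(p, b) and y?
lcm(p, b) divides y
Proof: Because p divides f and b divides f, lcm(p, b) divides f. f divides m and m > 0, so f ≤ m. Since m ≤ f, m = f. t = m and t divides a, hence m divides a. m = f, so f divides a. Because lcm(p, b) divides f, lcm(p, b) divides a. Since a divides y, lcm(p, b) divides y.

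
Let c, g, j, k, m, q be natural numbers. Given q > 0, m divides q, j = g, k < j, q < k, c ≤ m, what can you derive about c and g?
c < g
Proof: Since m divides q and q > 0, m ≤ q. q < k, so m < k. Because j = g and k < j, k < g. m < k, so m < g. c ≤ m, so c < g.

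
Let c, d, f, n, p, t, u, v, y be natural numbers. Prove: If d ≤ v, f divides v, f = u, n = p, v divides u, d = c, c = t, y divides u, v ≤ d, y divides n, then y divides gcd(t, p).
Because f = u and f divides v, u divides v. v divides u, so u = v. v ≤ d and d ≤ v, hence v = d. From u = v, u = d. Since d = c, u = c. c = t, so u = t. y divides u, so y divides t. Since n = p and y divides n, y divides p. y divides t, so y divides gcd(t, p).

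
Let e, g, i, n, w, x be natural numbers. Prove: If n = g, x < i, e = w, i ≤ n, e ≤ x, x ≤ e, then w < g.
x ≤ e and e ≤ x, hence x = e. e = w, so x = w. From n = g and i ≤ n, i ≤ g. x < i, so x < g. x = w, so w < g.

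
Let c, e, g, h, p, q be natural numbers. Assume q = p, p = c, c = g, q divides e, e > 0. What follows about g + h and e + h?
g + h ≤ e + h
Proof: q = p and p = c, so q = c. c = g, so q = g. q divides e and e > 0, thus q ≤ e. q = g, so g ≤ e. Then g + h ≤ e + h.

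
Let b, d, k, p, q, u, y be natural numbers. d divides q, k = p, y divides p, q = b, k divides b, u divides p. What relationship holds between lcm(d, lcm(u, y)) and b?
lcm(d, lcm(u, y)) divides b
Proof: From q = b and d divides q, d divides b. Since u divides p and y divides p, lcm(u, y) divides p. From k = p and k divides b, p divides b. Since lcm(u, y) divides p, lcm(u, y) divides b. Since d divides b, lcm(d, lcm(u, y)) divides b.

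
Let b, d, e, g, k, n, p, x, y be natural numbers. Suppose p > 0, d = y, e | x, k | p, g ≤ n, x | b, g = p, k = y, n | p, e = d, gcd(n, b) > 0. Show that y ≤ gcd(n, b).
From g = p and g ≤ n, p ≤ n. n | p and p > 0, hence n ≤ p. From p ≤ n, p = n. From k = y and k | p, y | p. Since p = n, y | n. From e = d and d = y, e = y. Since e | x, y | x. Since x | b, y | b. y | n, so y | gcd(n, b). Since gcd(n, b) > 0, y ≤ gcd(n, b).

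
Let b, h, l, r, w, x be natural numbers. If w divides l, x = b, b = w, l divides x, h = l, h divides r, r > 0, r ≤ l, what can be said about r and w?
r = w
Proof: x = b and b = w, hence x = w. Since l divides x, l divides w. Since w divides l, w = l. h = l and h divides r, thus l divides r. Since r > 0, l ≤ r. Since r ≤ l, l = r. w = l, so w = r. Then r = w.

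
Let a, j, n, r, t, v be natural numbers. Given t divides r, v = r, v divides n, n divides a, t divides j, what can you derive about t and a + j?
t divides a + j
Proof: Because v divides n and n divides a, v divides a. Since v = r, r divides a. t divides r, so t divides a. Since t divides j, t divides a + j.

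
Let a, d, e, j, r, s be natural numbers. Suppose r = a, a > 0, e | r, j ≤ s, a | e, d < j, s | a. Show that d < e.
d < j and j ≤ s, hence d < s. r = a and e | r, therefore e | a. a | e, so a = e. From s | a and a > 0, s ≤ a. a = e, so s ≤ e. d < s, so d < e.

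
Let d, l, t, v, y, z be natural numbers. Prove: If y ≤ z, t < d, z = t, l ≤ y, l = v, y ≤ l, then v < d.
y ≤ l and l ≤ y, therefore y = l. l = v, so y = v. z = t and y ≤ z, therefore y ≤ t. Since y = v, v ≤ t. Since t < d, v < d.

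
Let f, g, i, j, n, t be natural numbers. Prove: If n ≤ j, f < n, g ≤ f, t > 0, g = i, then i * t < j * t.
From g = i and g ≤ f, i ≤ f. From f < n and n ≤ j, f < j. From i ≤ f, i < j. Since t > 0, i * t < j * t.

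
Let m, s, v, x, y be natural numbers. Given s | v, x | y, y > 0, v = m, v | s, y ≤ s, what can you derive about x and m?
x ≤ m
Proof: Since x | y and y > 0, x ≤ y. Since s | v and v | s, s = v. Since v = m, s = m. y ≤ s, so y ≤ m. Since x ≤ y, x ≤ m.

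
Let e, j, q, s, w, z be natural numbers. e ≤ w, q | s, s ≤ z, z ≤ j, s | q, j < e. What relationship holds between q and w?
q < w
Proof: From s | q and q | s, s = q. Because j < e and e ≤ w, j < w. From z ≤ j, z < w. s ≤ z, so s < w. s = q, so q < w.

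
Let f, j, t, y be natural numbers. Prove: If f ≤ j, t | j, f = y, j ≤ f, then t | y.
j ≤ f and f ≤ j, therefore j = f. Since f = y, j = y. t | j, so t | y.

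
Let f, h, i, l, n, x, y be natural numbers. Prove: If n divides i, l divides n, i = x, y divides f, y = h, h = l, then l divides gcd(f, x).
Since y = h and h = l, y = l. Since y divides f, l divides f. From i = x and n divides i, n divides x. l divides n, so l divides x. Since l divides f, l divides gcd(f, x).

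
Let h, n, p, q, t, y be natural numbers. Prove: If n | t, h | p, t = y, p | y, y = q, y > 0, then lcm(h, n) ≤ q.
h | p and p | y, so h | y. Since t = y and n | t, n | y. Since h | y, lcm(h, n) | y. y > 0, so lcm(h, n) ≤ y. y = q, so lcm(h, n) ≤ q.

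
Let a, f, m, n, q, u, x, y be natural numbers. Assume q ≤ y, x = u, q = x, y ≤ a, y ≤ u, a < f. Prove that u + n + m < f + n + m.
q = x and q ≤ y, therefore x ≤ y. Since x = u, u ≤ y. y ≤ u, so y = u. From y ≤ a and a < f, y < f. y = u, so u < f. Then u + n < f + n. Then u + n + m < f + n + m.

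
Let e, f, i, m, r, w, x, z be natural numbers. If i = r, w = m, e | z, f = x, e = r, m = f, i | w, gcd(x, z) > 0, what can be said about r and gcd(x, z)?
r ≤ gcd(x, z)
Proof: w = m and m = f, therefore w = f. i | w, so i | f. Since f = x, i | x. Since i = r, r | x. From e = r and e | z, r | z. r | x, so r | gcd(x, z). Since gcd(x, z) > 0, r ≤ gcd(x, z).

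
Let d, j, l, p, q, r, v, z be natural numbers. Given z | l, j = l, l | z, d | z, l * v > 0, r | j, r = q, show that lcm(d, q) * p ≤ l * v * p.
From z | l and l | z, z = l. d | z, so d | l. r = q and r | j, therefore q | j. Since j = l, q | l. Since d | l, lcm(d, q) | l. Then lcm(d, q) | l * v. l * v > 0, so lcm(d, q) ≤ l * v. Then lcm(d, q) * p ≤ l * v * p.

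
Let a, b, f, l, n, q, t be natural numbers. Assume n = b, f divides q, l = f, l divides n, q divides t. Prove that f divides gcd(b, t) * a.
Since n = b and l divides n, l divides b. Since l = f, f divides b. Because f divides q and q divides t, f divides t. f divides b, so f divides gcd(b, t). Then f divides gcd(b, t) * a.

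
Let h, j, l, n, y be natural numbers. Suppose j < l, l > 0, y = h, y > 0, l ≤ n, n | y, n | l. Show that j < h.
n | l and l > 0, so n ≤ l. Since l ≤ n, n = l. n | y and y > 0, thus n ≤ y. y = h, so n ≤ h. Since n = l, l ≤ h. Since j < l, j < h.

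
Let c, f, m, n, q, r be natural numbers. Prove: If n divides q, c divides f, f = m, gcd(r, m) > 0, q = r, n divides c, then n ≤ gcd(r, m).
From q = r and n divides q, n divides r. n divides c and c divides f, hence n divides f. From f = m, n divides m. n divides r, so n divides gcd(r, m). gcd(r, m) > 0, so n ≤ gcd(r, m).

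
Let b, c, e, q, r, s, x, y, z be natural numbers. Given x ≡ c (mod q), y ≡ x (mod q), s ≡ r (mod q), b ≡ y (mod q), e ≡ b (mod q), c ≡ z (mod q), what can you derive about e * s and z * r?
e * s ≡ z * r (mod q)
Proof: Since e ≡ b (mod q) and b ≡ y (mod q), e ≡ y (mod q). y ≡ x (mod q), so e ≡ x (mod q). Since x ≡ c (mod q), e ≡ c (mod q). c ≡ z (mod q), so e ≡ z (mod q). s ≡ r (mod q), so e * s ≡ z * r (mod q).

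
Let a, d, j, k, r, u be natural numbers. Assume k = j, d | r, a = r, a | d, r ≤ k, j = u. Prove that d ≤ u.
a = r and a | d, thus r | d. d | r, so r = d. Since k = j and r ≤ k, r ≤ j. Because r = d, d ≤ j. j = u, so d ≤ u.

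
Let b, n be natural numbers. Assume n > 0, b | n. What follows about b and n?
b ≤ n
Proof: Since b | n and n > 0, by divisors are at most what they divide, b ≤ n.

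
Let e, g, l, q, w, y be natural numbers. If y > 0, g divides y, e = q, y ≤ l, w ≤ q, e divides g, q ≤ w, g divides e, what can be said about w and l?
w ≤ l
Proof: g divides e and e divides g, hence g = e. Because e = q, g = q. q ≤ w and w ≤ q, hence q = w. g = q, so g = w. From g divides y and y > 0, g ≤ y. g = w, so w ≤ y. Since y ≤ l, w ≤ l.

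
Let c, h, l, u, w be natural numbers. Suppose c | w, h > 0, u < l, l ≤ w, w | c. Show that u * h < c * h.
Since w | c and c | w, w = c. Since l ≤ w, l ≤ c. Since u < l, u < c. Since h > 0, u * h < c * h.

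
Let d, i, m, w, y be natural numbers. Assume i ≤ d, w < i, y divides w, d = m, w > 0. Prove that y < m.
y divides w and w > 0, therefore y ≤ w. w < i, so y < i. d = m and i ≤ d, so i ≤ m. Since y < i, y < m.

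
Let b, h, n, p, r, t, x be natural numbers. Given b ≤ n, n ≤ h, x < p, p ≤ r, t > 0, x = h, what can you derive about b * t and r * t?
b * t < r * t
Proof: b ≤ n and n ≤ h, thus b ≤ h. x = h and x < p, so h < p. Since p ≤ r, h < r. b ≤ h, so b < r. Using t > 0 and multiplying by a positive, b * t < r * t.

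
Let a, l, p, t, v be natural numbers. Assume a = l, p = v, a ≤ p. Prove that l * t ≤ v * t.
p = v and a ≤ p, so a ≤ v. Because a = l, l ≤ v. By multiplying by a non-negative, l * t ≤ v * t.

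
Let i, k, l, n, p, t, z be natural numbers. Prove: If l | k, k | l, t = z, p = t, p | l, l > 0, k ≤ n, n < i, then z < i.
l | k and k | l, therefore l = k. p = t and p | l, so t | l. t = z, so z | l. l > 0, so z ≤ l. l = k, so z ≤ k. Since k ≤ n and n < i, k < i. Since z ≤ k, z < i.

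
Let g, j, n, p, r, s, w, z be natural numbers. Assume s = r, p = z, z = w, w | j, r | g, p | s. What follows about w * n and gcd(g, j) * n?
w * n | gcd(g, j) * n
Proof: p = z and z = w, thus p = w. Because s = r and p | s, p | r. Since r | g, p | g. p = w, so w | g. Since w | j, w | gcd(g, j). Then w * n | gcd(g, j) * n.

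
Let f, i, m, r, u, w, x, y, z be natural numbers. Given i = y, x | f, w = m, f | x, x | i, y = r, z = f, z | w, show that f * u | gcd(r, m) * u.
i = y and y = r, therefore i = r. Since x | f and f | x, x = f. Since x | i, f | i. Since i = r, f | r. w = m and z | w, hence z | m. Since z = f, f | m. f | r, so f | gcd(r, m). Then f * u | gcd(r, m) * u.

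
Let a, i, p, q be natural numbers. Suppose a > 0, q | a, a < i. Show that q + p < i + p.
q | a and a > 0, therefore q ≤ a. Since a < i, q < i. Then q + p < i + p.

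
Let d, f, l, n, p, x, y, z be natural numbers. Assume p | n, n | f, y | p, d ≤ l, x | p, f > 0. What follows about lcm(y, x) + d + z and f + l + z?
lcm(y, x) + d + z ≤ f + l + z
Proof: y | p and x | p, hence lcm(y, x) | p. p | n and n | f, therefore p | f. Since lcm(y, x) | p, lcm(y, x) | f. Since f > 0, lcm(y, x) ≤ f. Since d ≤ l, lcm(y, x) + d ≤ f + l. Then lcm(y, x) + d + z ≤ f + l + z.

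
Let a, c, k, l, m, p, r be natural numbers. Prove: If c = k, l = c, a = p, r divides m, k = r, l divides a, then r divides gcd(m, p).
Since c = k and k = r, c = r. l = c and l divides a, therefore c divides a. c = r, so r divides a. Since a = p, r divides p. r divides m, so r divides gcd(m, p).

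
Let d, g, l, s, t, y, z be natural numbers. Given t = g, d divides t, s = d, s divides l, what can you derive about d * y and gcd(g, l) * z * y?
d * y divides gcd(g, l) * z * y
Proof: t = g and d divides t, therefore d divides g. s = d and s divides l, therefore d divides l. d divides g, so d divides gcd(g, l). Then d divides gcd(g, l) * z. Then d * y divides gcd(g, l) * z * y.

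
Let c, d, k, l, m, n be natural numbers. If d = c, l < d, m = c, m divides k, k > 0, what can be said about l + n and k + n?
l + n < k + n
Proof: Since d = c and l < d, l < c. m = c and m divides k, so c divides k. k > 0, so c ≤ k. Since l < c, l < k. Then l + n < k + n.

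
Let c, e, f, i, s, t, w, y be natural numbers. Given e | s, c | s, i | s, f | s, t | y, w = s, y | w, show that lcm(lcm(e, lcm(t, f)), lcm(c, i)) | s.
w = s and y | w, so y | s. Since t | y, t | s. f | s, so lcm(t, f) | s. e | s, so lcm(e, lcm(t, f)) | s. From c | s and i | s, lcm(c, i) | s. lcm(e, lcm(t, f)) | s, so lcm(lcm(e, lcm(t, f)), lcm(c, i)) | s.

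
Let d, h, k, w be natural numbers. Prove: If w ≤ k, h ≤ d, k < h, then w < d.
k < h and h ≤ d, therefore k < d. Since w ≤ k, w < d.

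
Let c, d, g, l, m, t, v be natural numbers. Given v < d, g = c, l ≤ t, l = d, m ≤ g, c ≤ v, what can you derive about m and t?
m < t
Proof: From g = c and m ≤ g, m ≤ c. c ≤ v and v < d, hence c < d. l = d and l ≤ t, thus d ≤ t. Because c < d, c < t. Since m ≤ c, m < t.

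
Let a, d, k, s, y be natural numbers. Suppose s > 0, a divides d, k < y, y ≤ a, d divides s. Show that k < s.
a divides d and d divides s, thus a divides s. Since s > 0, a ≤ s. y ≤ a, so y ≤ s. Since k < y, k < s.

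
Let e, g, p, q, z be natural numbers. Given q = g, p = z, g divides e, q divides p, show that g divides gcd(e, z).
p = z and q divides p, hence q divides z. From q = g, g divides z. g divides e, so g divides gcd(e, z).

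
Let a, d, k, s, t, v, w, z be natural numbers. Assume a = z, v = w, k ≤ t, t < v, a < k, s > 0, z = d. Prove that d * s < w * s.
From a = z and z = d, a = d. From a < k and k ≤ t, a < t. Because v = w and t < v, t < w. Since a < t, a < w. Since a = d, d < w. s > 0, so d * s < w * s.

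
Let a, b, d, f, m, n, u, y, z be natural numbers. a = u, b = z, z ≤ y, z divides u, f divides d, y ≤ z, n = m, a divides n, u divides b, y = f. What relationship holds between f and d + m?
f divides d + m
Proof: b = z and u divides b, therefore u divides z. Since z divides u, u = z. Since z ≤ y and y ≤ z, z = y. u = z, so u = y. Since y = f, u = f. a = u and a divides n, hence u divides n. Since n = m, u divides m. u = f, so f divides m. Since f divides d, f divides d + m.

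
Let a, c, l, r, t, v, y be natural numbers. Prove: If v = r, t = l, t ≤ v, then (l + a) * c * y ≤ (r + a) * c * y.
t = l and t ≤ v, so l ≤ v. v = r, so l ≤ r. Then l + a ≤ r + a. By multiplying by a non-negative, (l + a) * c ≤ (r + a) * c. By multiplying by a non-negative, (l + a) * c * y ≤ (r + a) * c * y.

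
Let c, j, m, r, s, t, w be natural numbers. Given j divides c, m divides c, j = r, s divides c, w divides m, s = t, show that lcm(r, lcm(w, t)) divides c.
Because j = r and j divides c, r divides c. w divides m and m divides c, so w divides c. Since s = t and s divides c, t divides c. From w divides c, lcm(w, t) divides c. r divides c, so lcm(r, lcm(w, t)) divides c.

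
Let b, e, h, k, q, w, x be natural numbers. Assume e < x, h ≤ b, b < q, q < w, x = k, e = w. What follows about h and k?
h < k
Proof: From h ≤ b and b < q, h < q. q < w, so h < w. e = w and e < x, hence w < x. x = k, so w < k. Because h < w, h < k.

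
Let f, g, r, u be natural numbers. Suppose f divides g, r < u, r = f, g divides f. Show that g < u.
Because f divides g and g divides f, f = g. Since r = f, r = g. From r < u, g < u.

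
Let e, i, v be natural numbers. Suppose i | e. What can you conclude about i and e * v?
i | e * v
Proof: i | e. By divisibility extends to multiples, i | e * v.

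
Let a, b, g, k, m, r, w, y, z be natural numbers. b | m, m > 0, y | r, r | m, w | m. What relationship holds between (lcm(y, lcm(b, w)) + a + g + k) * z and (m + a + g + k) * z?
(lcm(y, lcm(b, w)) + a + g + k) * z ≤ (m + a + g + k) * z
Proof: Because y | r and r | m, y | m. b | m and w | m, so lcm(b, w) | m. y | m, so lcm(y, lcm(b, w)) | m. Since m > 0, lcm(y, lcm(b, w)) ≤ m. Then lcm(y, lcm(b, w)) + a ≤ m + a. Then lcm(y, lcm(b, w)) + a + g ≤ m + a + g. Then lcm(y, lcm(b, w)) + a + g + k ≤ m + a + g + k. Then (lcm(y, lcm(b, w)) + a + g + k) * z ≤ (m + a + g + k) * z.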